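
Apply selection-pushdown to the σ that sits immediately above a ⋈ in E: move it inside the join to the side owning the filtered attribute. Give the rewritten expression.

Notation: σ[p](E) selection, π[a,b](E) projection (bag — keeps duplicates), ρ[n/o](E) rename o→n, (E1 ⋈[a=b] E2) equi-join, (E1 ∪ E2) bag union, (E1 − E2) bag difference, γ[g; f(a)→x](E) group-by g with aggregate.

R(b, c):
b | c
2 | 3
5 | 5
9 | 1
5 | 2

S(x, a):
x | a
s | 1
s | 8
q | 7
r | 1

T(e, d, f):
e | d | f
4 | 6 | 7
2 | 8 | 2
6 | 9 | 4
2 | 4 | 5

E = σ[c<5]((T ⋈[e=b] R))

σ filters on c, owned by the right side.
E' = (T ⋈[e=b] σ[c<5](R))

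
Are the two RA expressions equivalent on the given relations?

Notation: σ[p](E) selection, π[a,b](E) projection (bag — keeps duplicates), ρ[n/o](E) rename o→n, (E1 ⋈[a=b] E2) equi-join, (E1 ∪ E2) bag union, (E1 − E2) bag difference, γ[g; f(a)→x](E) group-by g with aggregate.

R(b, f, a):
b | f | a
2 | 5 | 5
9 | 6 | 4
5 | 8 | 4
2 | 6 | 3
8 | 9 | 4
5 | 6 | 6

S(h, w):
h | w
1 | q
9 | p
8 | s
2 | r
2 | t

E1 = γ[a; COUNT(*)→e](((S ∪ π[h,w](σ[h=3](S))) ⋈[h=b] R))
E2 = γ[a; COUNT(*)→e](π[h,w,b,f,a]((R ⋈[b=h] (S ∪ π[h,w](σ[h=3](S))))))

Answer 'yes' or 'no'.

E1 per-node cardinality:
  S → 5
  S → 5
  σ[h=3](S) → 0
  π[h,w](σ[h=3](S)) → 0
  (S ∪ π[h,w](σ[h=3](S))) → 5
  R → 6
  ((S ∪ π[h,w](σ[h=3](S))) ⋈[h=b] R) → 6
  γ[a; COUNT(*)→e](((S ∪ π[h,w](σ[h=3](S))) ⋈[h=b] R)) → 3
E2 per-node cardinality:
  R → 6
  S → 5
  S → 5
  σ[h=3](S) → 0
  π[h,w](σ[h=3](S)) → 0
  (S ∪ π[h,w](σ[h=3](S))) → 5
  (R ⋈[b=h] (S ∪ π[h,w](σ[h=3](S)))) → 6
  π[h,w,b,f,a]((R ⋈[b=h] (S ∪ π[h,w](σ[h=3](S))))) → 6
  γ[a; COUNT(*)→e](π[h,w,b,f,a]((R ⋈[b=h] (S ∪ π[h,w](σ[h=3](S)))))) → 3

E1 and E2 produce the same multiset:
a | e
3 | 2
4 | 2
5 | 2

yes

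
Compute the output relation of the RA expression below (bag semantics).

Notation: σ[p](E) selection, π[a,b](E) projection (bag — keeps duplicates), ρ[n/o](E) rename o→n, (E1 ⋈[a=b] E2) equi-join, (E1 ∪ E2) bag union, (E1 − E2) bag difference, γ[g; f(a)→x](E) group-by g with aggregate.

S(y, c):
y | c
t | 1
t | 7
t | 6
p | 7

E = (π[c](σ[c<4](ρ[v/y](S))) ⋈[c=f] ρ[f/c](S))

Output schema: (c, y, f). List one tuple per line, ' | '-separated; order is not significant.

Per-node cardinality:
  S → 4
  ρ[v/y](S) → 4
  σ[c<4](ρ[v/y](S)) → 1
  π[c](σ[c<4](ρ[v/y](S))) → 1
  S → 4
  ρ[f/c](S) → 4
  (π[c](σ[c<4](ρ[v/y](S))) ⋈[c=f] ρ[f/c](S)) → 1

== RESULT ==
c | y | f
1 | t | 1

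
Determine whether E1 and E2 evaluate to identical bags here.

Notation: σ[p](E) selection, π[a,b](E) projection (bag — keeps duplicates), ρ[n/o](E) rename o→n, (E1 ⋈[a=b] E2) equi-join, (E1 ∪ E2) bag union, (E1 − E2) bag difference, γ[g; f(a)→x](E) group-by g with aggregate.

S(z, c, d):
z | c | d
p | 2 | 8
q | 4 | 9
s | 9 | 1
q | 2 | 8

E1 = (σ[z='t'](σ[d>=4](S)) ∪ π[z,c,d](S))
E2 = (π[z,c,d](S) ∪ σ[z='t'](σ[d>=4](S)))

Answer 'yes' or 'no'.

E1 per-node cardinality:
  S → 4
  σ[d>=4](S) → 3
  σ[z='t'](σ[d>=4](S)) → 0
  S → 4
  π[z,c,d](S) → 4
  (σ[z='t'](σ[d>=4](S)) ∪ π[z,c,d](S)) → 4
E2 per-node cardinality:
  S → 4
  π[z,c,d](S) → 4
  S → 4
  σ[d>=4](S) → 3
  σ[z='t'](σ[d>=4](S)) → 0
  (π[z,c,d](S) ∪ σ[z='t'](σ[d>=4](S))) → 4

E1 and E2 produce the same multiset:
z | c | d
p | 2 | 8
q | 2 | 8
q | 4 | 9
s | 9 | 1

yes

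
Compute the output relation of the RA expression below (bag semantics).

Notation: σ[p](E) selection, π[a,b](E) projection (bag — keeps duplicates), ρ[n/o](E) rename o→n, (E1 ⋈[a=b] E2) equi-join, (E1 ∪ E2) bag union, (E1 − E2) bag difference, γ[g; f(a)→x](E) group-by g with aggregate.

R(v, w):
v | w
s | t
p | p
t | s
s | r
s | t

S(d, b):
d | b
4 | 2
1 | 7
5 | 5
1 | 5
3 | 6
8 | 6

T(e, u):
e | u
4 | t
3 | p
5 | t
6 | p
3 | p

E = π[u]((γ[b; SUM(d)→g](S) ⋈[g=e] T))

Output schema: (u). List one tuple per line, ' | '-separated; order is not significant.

Subexpression sizes:
  S → 6
  γ[b; SUM(d)→g](S) → 4
  T → 5
  (γ[b; SUM(d)→g](S) ⋈[g=e] T) → 2
  π[u]((γ[b; SUM(d)→g](S) ⋈[g=e] T)) → 2

== RESULT ==
u
p
t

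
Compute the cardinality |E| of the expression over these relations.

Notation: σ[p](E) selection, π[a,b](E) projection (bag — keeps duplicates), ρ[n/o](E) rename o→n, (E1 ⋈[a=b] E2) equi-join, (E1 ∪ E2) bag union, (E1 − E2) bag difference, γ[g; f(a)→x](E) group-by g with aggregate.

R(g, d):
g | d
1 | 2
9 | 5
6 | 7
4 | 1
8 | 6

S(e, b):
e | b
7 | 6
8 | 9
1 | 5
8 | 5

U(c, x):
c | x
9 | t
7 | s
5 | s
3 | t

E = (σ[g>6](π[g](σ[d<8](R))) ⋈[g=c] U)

Subexpression sizes:
  R → 5
  σ[d<8](R) → 5
  π[g](σ[d<8](R)) → 5
  σ[g>6](π[g](σ[d<8](R))) → 2
  U → 4
  (σ[g>6](π[g](σ[d<8](R))) ⋈[g=c] U) → 1

|E| = 1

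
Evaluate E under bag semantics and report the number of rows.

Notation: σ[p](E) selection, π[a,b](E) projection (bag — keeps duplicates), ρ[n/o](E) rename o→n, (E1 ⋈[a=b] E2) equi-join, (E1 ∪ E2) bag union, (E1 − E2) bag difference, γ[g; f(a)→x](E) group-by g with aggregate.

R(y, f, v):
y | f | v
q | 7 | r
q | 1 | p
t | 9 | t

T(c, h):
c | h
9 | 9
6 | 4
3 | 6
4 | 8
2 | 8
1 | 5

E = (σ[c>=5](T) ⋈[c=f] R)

Subexpression sizes:
  T → 6
  σ[c>=5](T) → 2
  R → 3
  (σ[c>=5](T) ⋈[c=f] R) → 1

|E| = 1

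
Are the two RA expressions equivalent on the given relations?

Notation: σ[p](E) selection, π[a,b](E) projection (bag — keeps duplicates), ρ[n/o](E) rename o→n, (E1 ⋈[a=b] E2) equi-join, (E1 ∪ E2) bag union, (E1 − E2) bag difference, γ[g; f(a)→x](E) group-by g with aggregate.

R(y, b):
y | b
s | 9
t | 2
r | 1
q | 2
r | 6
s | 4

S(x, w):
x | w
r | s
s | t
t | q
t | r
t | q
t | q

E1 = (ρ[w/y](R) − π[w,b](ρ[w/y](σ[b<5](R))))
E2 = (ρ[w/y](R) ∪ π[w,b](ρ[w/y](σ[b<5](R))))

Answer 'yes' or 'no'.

E1 stepwise |·|:
  R → 6
  ρ[w/y](R) → 6
  R → 6
  σ[b<5](R) → 4
  ρ[w/y](σ[b<5](R)) → 4
  π[w,b](ρ[w/y](σ[b<5](R))) → 4
  (ρ[w/y](R) − π[w,b](ρ[w/y](σ[b<5](R)))) → 2
E2 stepwise |·|:
  R → 6
  ρ[w/y](R) → 6
  R → 6
  σ[b<5](R) → 4
  ρ[w/y](σ[b<5](R)) → 4
  π[w,b](ρ[w/y](σ[b<5](R))) → 4
  (ρ[w/y](R) ∪ π[w,b](ρ[w/y](σ[b<5](R)))) → 10

E1 result:
w | b
r | 6
s | 9
E2 result:
w | b
q | 2
q | 2
r | 1
r | 1
r | 6
s | 4
s | 4
s | 9
t | 2
t | 2
Witness: ('r', 1) appears 0× in E1 but 2× in E2.

no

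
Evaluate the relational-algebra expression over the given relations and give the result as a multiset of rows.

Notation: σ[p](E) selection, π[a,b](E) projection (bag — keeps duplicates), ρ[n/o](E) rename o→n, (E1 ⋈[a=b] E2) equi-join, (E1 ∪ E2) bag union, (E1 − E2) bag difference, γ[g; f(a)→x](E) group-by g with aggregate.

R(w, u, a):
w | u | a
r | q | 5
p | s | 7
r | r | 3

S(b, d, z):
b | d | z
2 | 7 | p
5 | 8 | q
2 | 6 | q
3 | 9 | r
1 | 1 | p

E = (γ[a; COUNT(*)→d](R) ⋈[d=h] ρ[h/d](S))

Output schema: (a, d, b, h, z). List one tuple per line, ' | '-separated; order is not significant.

Subexpression sizes:
  R → 3
  γ[a; COUNT(*)→d](R) → 3
  S → 5
  ρ[h/d](S) → 5
  (γ[a; COUNT(*)→d](R) ⋈[d=h] ρ[h/d](S)) → 3

== RESULT ==
a | d | b | h | z
3 | 1 | 1 | 1 | p
5 | 1 | 1 | 1 | p
7 | 1 | 1 | 1 | p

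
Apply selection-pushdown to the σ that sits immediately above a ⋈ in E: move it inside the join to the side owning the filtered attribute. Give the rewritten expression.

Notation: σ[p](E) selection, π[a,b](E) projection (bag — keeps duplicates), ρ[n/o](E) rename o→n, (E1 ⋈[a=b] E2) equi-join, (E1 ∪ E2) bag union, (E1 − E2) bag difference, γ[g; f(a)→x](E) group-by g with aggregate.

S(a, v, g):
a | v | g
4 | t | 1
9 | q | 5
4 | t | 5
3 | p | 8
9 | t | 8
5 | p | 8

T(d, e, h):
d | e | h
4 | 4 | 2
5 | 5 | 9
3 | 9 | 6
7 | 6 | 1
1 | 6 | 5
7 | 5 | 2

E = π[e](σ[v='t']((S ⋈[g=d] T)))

σ filters on v, owned by the left side.
E' = π[e]((σ[v='t'](S) ⋈[g=d] T))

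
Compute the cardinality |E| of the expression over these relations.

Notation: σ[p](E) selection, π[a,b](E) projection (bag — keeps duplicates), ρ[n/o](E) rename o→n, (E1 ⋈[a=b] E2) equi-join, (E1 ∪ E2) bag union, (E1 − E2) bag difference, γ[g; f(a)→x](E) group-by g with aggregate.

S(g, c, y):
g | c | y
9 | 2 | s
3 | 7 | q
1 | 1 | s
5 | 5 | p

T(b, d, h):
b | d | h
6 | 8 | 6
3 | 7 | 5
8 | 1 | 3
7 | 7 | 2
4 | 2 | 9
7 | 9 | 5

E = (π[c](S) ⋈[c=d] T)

Stepwise |·|:
  S → 4
  π[c](S) → 4
  T → 6
  (π[c](S) ⋈[c=d] T) → 4

|E| = 4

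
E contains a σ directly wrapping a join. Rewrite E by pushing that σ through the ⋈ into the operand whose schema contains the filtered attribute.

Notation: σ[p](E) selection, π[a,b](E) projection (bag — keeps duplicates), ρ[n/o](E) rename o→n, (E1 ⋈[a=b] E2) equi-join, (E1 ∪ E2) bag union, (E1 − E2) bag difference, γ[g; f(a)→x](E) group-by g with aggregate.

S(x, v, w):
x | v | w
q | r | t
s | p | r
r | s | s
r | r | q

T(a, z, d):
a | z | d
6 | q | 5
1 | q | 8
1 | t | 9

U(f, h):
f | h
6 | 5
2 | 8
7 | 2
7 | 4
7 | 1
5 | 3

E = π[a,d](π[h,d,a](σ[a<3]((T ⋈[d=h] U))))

σ filters on a, owned by the left side.
E' = π[a,d](π[h,d,a]((σ[a<3](T) ⋈[d=h] U)))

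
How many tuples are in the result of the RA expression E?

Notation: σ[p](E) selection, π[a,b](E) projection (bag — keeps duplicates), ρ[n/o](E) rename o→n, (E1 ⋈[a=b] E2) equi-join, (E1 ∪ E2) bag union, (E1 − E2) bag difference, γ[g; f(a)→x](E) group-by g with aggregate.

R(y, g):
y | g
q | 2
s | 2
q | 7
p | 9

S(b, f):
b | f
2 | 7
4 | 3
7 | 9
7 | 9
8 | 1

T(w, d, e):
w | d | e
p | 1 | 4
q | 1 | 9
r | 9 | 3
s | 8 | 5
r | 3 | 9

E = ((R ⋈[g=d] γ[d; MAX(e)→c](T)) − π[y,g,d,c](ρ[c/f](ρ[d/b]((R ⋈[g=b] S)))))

Subexpression sizes:
  R → 4
  T → 5
  γ[d; MAX(e)→c](T) → 4
  (R ⋈[g=d] γ[d; MAX(e)→c](T)) → 1
  R → 4
  S → 5
  (R ⋈[g=b] S) → 4
  ρ[d/b]((R ⋈[g=b] S)) → 4
  ρ[c/f](ρ[d/b]((R ⋈[g=b] S))) → 4
  π[y,g,d,c](ρ[c/f](ρ[d/b]((R ⋈[g=b] S)))) → 4
  ((R ⋈[g=d] γ[d; MAX(e)→c](T)) − π[y,g,d,c](ρ[c/f](ρ[d/b]((R ⋈[g=b] S))))) → 1

|E| = 1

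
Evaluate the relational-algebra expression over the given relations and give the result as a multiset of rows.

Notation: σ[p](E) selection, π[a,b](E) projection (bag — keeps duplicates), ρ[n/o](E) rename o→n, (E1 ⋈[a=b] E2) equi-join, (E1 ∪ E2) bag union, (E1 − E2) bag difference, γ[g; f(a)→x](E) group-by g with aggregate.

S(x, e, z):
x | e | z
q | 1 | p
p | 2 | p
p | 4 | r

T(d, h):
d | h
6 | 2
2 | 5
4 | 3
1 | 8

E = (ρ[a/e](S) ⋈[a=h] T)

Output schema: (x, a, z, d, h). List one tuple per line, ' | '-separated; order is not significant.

Per-node cardinality:
  S → 3
  ρ[a/e](S) → 3
  T → 4
  (ρ[a/e](S) ⋈[a=h] T) → 1

== RESULT ==
x | a | z | d | h
p | 2 | p | 6 | 2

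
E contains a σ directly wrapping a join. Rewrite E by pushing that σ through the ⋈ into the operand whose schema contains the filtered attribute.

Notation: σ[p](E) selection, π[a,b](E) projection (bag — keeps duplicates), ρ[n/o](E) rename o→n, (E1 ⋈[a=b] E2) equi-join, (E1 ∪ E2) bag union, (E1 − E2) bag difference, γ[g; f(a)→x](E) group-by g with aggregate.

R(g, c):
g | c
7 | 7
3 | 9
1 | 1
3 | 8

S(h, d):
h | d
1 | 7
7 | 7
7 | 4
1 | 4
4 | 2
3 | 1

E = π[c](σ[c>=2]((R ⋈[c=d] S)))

σ filters on c, owned by the left side.
E' = π[c]((σ[c>=2](R) ⋈[c=d] S))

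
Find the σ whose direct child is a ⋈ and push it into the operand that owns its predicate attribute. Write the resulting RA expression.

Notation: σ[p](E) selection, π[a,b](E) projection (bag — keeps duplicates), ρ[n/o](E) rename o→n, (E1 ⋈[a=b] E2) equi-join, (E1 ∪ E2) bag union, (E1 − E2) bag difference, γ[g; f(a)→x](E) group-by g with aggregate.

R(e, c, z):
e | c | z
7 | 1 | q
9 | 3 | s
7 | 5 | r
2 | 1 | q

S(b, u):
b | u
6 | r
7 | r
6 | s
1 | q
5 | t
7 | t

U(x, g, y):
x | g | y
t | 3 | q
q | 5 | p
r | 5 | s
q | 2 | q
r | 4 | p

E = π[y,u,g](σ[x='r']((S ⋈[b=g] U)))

σ filters on x, owned by the right side.
E' = π[y,u,g]((S ⋈[b=g] σ[x='r'](U)))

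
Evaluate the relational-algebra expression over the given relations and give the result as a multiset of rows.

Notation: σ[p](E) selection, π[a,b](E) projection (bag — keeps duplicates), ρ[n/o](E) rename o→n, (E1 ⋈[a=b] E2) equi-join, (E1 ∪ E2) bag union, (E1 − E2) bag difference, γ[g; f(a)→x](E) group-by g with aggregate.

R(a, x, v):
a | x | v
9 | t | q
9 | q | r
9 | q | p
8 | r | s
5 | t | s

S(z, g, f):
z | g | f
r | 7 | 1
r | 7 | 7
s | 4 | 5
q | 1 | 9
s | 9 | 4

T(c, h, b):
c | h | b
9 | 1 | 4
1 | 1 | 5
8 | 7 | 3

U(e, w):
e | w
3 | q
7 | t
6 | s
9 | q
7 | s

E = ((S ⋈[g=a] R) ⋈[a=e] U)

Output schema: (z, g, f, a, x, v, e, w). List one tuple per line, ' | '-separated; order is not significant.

Per-node cardinality:
  S → 5
  R → 5
  (S ⋈[g=a] R) → 3
  U → 5
  ((S ⋈[g=a] R) ⋈[a=e] U) → 3

== RESULT ==
z | g | f | a | x | v | e | w
s | 9 | 4 | 9 | q | p | 9 | q
s | 9 | 4 | 9 | q | r | 9 | q
s | 9 | 4 | 9 | t | q | 9 | q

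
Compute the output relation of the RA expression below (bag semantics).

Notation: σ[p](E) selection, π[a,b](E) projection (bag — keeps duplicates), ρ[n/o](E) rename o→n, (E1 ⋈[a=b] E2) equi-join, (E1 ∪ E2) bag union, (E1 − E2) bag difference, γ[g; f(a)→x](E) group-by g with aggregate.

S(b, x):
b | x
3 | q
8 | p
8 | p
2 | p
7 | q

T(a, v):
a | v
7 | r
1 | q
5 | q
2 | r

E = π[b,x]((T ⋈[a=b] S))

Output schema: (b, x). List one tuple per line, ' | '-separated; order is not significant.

Per-node cardinality:
  T → 4
  S → 5
  (T ⋈[a=b] S) → 2
  π[b,x]((T ⋈[a=b] S)) → 2

== RESULT ==
b | x
2 | p
7 | q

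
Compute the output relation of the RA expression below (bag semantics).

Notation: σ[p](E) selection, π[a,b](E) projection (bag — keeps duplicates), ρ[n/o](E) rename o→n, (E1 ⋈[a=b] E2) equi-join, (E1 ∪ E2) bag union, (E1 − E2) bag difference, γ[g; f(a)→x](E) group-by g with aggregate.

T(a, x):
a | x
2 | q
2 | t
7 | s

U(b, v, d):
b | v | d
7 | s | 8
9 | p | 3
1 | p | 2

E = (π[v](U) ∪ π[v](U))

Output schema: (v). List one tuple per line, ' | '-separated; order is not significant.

Subexpression sizes:
  U → 3
  π[v](U) → 3
  U → 3
  π[v](U) → 3
  (π[v](U) ∪ π[v](U)) → 6

== RESULT ==
v
p
p
p
p
s
s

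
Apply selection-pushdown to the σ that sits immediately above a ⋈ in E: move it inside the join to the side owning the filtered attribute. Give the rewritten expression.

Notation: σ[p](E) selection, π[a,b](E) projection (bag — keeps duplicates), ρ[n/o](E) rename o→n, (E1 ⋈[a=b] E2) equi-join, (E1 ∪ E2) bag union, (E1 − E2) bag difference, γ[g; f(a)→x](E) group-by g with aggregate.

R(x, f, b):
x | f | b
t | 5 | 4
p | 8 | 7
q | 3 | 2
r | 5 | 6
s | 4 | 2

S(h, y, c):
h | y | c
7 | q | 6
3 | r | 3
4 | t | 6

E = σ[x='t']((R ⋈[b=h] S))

σ filters on x, owned by the left side.
E' = (σ[x='t'](R) ⋈[b=h] S)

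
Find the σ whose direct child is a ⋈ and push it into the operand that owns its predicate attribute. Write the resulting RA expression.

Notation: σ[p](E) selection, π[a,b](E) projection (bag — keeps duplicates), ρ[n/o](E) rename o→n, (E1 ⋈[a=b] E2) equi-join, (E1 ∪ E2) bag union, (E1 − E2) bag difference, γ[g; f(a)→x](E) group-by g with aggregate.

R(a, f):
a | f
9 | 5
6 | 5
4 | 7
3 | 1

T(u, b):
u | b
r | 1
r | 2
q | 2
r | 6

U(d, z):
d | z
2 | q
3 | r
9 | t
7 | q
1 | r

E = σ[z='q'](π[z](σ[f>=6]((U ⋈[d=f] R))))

σ filters on f, owned by the right side.
E' = σ[z='q'](π[z]((U ⋈[d=f] σ[f>=6](R))))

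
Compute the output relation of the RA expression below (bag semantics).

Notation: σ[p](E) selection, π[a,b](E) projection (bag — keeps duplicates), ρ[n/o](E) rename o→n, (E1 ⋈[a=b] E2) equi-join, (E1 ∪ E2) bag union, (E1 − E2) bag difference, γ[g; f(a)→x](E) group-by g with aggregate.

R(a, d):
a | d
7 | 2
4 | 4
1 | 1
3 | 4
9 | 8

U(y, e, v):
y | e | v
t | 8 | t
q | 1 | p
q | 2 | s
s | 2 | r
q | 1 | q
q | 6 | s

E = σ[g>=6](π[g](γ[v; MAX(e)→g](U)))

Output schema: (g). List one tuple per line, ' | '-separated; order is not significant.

Row counts bottom-up:
  U → 6
  γ[v; MAX(e)→g](U) → 5
  π[g](γ[v; MAX(e)→g](U)) → 5
  σ[g>=6](π[g](γ[v; MAX(e)→g](U))) → 2

== RESULT ==
g
6
8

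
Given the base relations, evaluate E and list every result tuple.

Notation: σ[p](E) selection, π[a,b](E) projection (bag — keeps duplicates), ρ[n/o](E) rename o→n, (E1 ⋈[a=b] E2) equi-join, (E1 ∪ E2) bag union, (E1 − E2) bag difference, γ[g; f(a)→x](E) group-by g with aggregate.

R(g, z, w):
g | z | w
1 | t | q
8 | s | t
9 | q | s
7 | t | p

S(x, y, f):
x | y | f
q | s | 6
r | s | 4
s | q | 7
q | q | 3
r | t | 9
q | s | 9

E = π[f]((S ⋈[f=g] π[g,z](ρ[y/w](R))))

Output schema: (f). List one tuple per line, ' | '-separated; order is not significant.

Stepwise |·|:
  S → 6
  R → 4
  ρ[y/w](R) → 4
  π[g,z](ρ[y/w](R)) → 4
  (S ⋈[f=g] π[g,z](ρ[y/w](R))) → 3
  π[f]((S ⋈[f=g] π[g,z](ρ[y/w](R)))) → 3

== RESULT ==
f
7
9
9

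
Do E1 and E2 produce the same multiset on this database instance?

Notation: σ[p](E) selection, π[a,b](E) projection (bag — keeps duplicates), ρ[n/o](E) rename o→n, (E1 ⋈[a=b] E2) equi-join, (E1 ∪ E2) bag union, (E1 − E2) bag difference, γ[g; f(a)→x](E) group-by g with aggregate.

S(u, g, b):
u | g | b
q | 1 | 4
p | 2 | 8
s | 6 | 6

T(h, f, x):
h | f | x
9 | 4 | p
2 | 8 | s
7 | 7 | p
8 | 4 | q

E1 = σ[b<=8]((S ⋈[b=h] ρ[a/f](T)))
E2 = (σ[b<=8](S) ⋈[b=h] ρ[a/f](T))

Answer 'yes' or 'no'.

E1 per-node cardinality:
  S → 3
  T → 4
  ρ[a/f](T) → 4
  (S ⋈[b=h] ρ[a/f](T)) → 1
  σ[b<=8]((S ⋈[b=h] ρ[a/f](T))) → 1
E2 per-node cardinality:
  S → 3
  σ[b<=8](S) → 3
  T → 4
  ρ[a/f](T) → 4
  (σ[b<=8](S) ⋈[b=h] ρ[a/f](T)) → 1

E1 and E2 produce the same multiset:
u | g | b | h | a | x
p | 2 | 8 | 8 | 4 | q

yes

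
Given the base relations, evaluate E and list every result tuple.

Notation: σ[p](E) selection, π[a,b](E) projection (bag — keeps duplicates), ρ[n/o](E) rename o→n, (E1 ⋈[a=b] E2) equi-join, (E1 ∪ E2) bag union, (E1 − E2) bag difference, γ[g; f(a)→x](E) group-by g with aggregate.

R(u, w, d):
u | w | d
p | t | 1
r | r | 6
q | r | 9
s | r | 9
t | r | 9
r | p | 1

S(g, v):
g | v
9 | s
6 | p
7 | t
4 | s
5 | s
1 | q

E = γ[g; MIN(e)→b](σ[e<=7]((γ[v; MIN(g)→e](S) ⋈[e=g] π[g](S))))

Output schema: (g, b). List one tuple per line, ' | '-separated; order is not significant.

Stepwise |·|:
  S → 6
  γ[v; MIN(g)→e](S) → 4
  S → 6
  π[g](S) → 6
  (γ[v; MIN(g)→e](S) ⋈[e=g] π[g](S)) → 4
  σ[e<=7]((γ[v; MIN(g)→e](S) ⋈[e=g] π[g](S))) → 4
  γ[g; MIN(e)→b](σ[e<=7]((γ[v; MIN(g)→e](S) ⋈[e=g] π[g](S)))) → 4

== RESULT ==
g | b
1 | 1
4 | 4
6 | 6
7 | 7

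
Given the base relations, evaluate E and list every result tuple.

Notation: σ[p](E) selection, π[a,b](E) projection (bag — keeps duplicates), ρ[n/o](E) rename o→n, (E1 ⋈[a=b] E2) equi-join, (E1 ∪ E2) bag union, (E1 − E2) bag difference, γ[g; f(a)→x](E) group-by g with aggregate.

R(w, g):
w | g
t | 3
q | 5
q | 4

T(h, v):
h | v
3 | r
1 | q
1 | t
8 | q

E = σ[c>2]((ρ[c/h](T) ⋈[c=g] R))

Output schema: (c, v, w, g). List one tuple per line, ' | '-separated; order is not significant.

Subexpression sizes:
  T → 4
  ρ[c/h](T) → 4
  R → 3
  (ρ[c/h](T) ⋈[c=g] R) → 1
  σ[c>2]((ρ[c/h](T) ⋈[c=g] R)) → 1

== RESULT ==
c | v | w | g
3 | r | t | 3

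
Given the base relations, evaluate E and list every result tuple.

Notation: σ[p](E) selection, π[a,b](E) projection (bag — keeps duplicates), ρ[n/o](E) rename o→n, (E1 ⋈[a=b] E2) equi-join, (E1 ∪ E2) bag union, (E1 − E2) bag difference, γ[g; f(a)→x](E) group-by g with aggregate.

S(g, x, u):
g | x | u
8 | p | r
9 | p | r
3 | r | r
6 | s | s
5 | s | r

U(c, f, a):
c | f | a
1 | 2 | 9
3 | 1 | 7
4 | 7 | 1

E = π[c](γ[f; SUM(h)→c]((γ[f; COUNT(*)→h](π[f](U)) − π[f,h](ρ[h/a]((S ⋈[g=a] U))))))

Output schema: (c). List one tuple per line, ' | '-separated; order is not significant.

Row counts bottom-up:
  U → 3
  π[f](U) → 3
  γ[f; COUNT(*)→h](π[f](U)) → 3
  S → 5
  U → 3
  (S ⋈[g=a] U) → 1
  ρ[h/a]((S ⋈[g=a] U)) → 1
  π[f,h](ρ[h/a]((S ⋈[g=a] U))) → 1
  (γ[f; COUNT(*)→h](π[f](U)) − π[f,h](ρ[h/a]((S ⋈[g=a] U)))) → 3
  γ[f; SUM(h)→c]((γ[f; COUNT(*)→h](π[f](U)) − π[f,h](ρ[h/a]((S ⋈[g=a] U))))) → 3
  π[c](γ[f; SUM(h)→c]((γ[f; COUNT(*)→h](π[f](U)) − π[f,h](ρ[h/a]((S ⋈[g=a] U)))))) → 3

== RESULT ==
c
1
1
1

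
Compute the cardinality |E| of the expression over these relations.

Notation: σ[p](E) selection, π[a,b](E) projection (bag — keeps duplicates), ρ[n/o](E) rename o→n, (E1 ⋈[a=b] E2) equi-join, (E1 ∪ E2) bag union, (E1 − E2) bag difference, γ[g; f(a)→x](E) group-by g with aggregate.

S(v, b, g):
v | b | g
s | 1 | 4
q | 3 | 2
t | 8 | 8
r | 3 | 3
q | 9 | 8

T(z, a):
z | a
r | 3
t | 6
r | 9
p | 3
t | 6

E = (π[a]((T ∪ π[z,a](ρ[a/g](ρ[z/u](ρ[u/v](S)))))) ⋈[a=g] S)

Row counts bottom-up:
  T → 5
  S → 5
  ρ[u/v](S) → 5
  ρ[z/u](ρ[u/v](S)) → 5
  ρ[a/g](ρ[z/u](ρ[u/v](S))) → 5
  π[z,a](ρ[a/g](ρ[z/u](ρ[u/v](S)))) → 5
  (T ∪ π[z,a](ρ[a/g](ρ[z/u](ρ[u/v](S))))) → 10
  π[a]((T ∪ π[z,a](ρ[a/g](ρ[z/u](ρ[u/v](S)))))) → 10
  S → 5
  (π[a]((T ∪ π[z,a](ρ[a/g](ρ[z/u](ρ[u/v](S)))))) ⋈[a=g] S) → 9

|E| = 9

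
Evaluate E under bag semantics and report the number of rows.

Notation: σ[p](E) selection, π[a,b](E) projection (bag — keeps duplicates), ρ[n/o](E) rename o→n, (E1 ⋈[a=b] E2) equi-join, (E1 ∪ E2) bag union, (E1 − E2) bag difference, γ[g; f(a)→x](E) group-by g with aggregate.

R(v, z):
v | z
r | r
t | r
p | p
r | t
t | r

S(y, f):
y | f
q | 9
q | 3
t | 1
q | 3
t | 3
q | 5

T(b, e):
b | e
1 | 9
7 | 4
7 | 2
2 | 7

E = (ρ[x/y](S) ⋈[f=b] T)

Row counts bottom-up:
  S → 6
  ρ[x/y](S) → 6
  T → 4
  (ρ[x/y](S) ⋈[f=b] T) → 1

|E| = 1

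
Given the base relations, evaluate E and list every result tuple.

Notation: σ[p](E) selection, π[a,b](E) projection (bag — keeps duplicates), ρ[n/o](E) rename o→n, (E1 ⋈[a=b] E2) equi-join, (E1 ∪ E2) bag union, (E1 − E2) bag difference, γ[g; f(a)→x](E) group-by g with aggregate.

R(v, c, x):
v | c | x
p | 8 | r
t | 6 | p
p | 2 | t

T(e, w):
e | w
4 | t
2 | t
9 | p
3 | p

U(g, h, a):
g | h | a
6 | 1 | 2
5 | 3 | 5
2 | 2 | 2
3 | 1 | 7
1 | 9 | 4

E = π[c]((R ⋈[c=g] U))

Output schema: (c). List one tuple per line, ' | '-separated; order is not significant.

Row counts bottom-up:
  R → 3
  U → 5
  (R ⋈[c=g] U) → 2
  π[c]((R ⋈[c=g] U)) → 2

== RESULT ==
c
2
6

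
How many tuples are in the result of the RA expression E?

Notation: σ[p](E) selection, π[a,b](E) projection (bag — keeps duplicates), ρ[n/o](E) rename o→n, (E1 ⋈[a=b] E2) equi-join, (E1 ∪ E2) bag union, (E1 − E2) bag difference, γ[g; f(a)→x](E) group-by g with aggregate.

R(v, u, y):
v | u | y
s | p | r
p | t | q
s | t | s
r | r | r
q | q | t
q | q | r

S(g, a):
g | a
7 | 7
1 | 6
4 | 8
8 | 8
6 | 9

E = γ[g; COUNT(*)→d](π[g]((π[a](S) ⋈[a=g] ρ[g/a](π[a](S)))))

Per-node cardinality:
  S → 5
  π[a](S) → 5
  S → 5
  π[a](S) → 5
  ρ[g/a](π[a](S)) → 5
  (π[a](S) ⋈[a=g] ρ[g/a](π[a](S))) → 7
  π[g]((π[a](S) ⋈[a=g] ρ[g/a](π[a](S)))) → 7
  γ[g; COUNT(*)→d](π[g]((π[a](S) ⋈[a=g] ρ[g/a](π[a](S))))) → 4

|E| = 4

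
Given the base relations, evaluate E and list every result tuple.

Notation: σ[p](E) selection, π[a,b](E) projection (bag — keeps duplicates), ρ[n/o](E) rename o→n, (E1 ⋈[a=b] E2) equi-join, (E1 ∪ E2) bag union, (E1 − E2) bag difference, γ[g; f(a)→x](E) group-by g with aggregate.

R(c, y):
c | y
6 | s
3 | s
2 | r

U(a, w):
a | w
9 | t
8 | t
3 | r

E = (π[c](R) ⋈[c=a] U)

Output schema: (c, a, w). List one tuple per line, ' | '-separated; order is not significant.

Subexpression sizes:
  R → 3
  π[c](R) → 3
  U → 3
  (π[c](R) ⋈[c=a] U) → 1

== RESULT ==
c | a | w
3 | 3 | r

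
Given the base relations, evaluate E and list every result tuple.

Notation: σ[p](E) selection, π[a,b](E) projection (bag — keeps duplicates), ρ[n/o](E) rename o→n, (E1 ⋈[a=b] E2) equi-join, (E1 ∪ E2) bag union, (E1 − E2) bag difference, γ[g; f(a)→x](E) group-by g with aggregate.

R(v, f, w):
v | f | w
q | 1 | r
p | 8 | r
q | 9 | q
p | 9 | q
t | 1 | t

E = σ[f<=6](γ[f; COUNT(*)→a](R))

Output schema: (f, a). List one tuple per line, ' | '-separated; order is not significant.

Subexpression sizes:
  R → 5
  γ[f; COUNT(*)→a](R) → 3
  σ[f<=6](γ[f; COUNT(*)→a](R)) → 1

== RESULT ==
f | a
1 | 2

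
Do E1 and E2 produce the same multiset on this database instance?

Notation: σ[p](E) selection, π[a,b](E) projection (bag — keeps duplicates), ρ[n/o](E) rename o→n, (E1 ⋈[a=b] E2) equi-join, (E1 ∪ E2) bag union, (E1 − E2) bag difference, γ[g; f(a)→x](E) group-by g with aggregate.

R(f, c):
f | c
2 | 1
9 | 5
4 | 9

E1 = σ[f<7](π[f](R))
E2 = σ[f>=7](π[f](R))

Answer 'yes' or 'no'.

E1 subexpression sizes:
  R → 3
  π[f](R) → 3
  σ[f<7](π[f](R)) → 2
E2 subexpression sizes:
  R → 3
  π[f](R) → 3
  σ[f>=7](π[f](R)) → 1

E1 result:
f
2
4
E2 result:
f
9
Witness: (2,) appears 1× in E1 but 0× in E2.

no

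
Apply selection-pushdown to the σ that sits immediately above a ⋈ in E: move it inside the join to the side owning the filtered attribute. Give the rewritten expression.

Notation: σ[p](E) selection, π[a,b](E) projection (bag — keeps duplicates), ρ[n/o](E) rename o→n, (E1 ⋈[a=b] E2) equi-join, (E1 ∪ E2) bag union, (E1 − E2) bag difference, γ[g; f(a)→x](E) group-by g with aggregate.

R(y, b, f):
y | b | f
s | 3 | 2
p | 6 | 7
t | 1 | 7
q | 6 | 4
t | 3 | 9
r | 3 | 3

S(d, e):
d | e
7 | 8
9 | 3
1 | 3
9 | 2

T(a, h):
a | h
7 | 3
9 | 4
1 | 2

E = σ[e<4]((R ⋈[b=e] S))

σ filters on e, owned by the right side.
E' = (R ⋈[b=e] σ[e<4](S))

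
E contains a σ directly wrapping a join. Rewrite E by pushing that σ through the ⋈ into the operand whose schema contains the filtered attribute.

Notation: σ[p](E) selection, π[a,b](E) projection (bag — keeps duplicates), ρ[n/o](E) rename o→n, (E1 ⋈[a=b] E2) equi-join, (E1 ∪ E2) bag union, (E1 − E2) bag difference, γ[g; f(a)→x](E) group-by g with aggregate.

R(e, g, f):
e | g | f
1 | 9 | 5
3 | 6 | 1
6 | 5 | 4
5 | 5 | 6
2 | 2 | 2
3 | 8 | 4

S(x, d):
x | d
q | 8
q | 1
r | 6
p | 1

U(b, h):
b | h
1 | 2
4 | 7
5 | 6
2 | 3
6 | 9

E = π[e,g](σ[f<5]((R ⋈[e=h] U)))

σ filters on f, owned by the left side.
E' = π[e,g]((σ[f<5](R) ⋈[e=h] U))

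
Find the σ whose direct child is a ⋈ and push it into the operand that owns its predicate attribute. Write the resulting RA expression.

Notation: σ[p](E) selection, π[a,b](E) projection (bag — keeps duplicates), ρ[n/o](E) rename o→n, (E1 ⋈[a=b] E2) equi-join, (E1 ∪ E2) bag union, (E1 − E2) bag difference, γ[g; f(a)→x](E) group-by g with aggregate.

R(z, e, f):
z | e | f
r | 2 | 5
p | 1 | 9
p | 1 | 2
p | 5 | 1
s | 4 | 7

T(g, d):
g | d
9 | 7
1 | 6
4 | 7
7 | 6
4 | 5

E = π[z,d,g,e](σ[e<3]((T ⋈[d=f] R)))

σ filters on e, owned by the right side.
E' = π[z,d,g,e]((T ⋈[d=f] σ[e<3](R)))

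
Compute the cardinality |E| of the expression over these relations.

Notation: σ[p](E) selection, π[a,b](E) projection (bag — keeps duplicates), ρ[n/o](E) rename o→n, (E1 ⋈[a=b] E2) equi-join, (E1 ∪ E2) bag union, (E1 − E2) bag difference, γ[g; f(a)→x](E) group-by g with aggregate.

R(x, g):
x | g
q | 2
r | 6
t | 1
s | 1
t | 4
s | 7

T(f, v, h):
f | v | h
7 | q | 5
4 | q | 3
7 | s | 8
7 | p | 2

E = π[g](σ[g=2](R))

Stepwise |·|:
  R → 6
  σ[g=2](R) → 1
  π[g](σ[g=2](R)) → 1

|E| = 1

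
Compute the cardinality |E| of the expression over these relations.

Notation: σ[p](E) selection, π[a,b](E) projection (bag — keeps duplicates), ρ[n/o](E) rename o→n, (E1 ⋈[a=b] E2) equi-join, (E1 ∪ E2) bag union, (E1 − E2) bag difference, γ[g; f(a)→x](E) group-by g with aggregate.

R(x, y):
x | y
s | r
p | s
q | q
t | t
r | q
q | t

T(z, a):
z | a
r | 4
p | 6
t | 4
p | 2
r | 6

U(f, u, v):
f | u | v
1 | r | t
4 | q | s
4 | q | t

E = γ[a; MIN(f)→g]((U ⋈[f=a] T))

Row counts bottom-up:
  U → 3
  T → 5
  (U ⋈[f=a] T) → 4
  γ[a; MIN(f)→g]((U ⋈[f=a] T)) → 1

|E| = 1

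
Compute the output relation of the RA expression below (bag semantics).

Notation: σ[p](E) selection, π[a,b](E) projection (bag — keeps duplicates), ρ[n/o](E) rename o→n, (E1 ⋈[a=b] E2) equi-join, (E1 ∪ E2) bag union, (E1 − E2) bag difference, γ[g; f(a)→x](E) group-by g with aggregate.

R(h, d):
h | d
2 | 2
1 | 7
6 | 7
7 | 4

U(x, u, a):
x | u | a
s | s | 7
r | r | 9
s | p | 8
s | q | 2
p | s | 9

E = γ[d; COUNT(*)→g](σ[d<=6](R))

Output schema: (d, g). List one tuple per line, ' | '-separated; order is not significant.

Stepwise |·|:
  R → 4
  σ[d<=6](R) → 2
  γ[d; COUNT(*)→g](σ[d<=6](R)) → 2

== RESULT ==
d | g
2 | 1
4 | 1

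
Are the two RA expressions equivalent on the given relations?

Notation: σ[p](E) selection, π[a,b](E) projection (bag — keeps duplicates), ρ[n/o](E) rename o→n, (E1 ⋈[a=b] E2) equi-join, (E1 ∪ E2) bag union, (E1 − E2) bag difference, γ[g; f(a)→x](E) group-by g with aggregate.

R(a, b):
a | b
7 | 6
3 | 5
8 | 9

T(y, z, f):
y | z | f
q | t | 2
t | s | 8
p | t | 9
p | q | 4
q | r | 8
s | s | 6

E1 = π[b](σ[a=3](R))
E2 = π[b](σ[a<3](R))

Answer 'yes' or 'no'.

E1 stepwise |·|:
  R → 3
  σ[a=3](R) → 1
  π[b](σ[a=3](R)) → 1
E2 stepwise |·|:
  R → 3
  σ[a<3](R) → 0
  π[b](σ[a<3](R)) → 0

E1 result:
b
5
E2 result:
b
(0 rows)
Witness: (5,) appears 1× in E1 but 0× in E2.

no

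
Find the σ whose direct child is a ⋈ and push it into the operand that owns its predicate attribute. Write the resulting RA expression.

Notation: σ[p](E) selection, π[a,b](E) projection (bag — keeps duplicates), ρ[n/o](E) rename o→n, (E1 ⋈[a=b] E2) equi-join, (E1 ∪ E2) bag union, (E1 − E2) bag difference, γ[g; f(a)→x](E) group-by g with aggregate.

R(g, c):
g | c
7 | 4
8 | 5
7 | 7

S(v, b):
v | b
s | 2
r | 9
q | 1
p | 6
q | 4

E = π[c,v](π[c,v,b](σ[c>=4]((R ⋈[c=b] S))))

σ filters on c, owned by the left side.
E' = π[c,v](π[c,v,b]((σ[c>=4](R) ⋈[c=b] S)))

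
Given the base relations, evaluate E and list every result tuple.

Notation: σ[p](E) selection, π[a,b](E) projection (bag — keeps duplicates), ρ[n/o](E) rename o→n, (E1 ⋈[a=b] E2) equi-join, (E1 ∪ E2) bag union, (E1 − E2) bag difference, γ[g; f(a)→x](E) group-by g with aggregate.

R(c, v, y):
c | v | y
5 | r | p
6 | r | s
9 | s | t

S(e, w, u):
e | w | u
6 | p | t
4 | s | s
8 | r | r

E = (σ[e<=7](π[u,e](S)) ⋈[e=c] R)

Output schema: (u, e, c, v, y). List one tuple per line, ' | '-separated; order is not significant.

Per-node cardinality:
  S → 3
  π[u,e](S) → 3
  σ[e<=7](π[u,e](S)) → 2
  R → 3
  (σ[e<=7](π[u,e](S)) ⋈[e=c] R) → 1

== RESULT ==
u | e | c | v | y
t | 6 | 6 | r | s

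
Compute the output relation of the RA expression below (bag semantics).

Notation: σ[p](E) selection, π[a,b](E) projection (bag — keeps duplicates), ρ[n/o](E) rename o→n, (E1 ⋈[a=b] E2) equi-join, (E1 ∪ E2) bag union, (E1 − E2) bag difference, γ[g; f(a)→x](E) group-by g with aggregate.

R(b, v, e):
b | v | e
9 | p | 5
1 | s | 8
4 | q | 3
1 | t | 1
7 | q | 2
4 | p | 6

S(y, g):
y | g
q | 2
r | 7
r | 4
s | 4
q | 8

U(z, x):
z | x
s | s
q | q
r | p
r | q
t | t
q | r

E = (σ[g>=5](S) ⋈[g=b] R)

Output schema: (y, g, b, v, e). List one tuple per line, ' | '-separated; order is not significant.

Row counts bottom-up:
  S → 5
  σ[g>=5](S) → 2
  R → 6
  (σ[g>=5](S) ⋈[g=b] R) → 1

== RESULT ==
y | g | b | v | e
r | 7 | 7 | q | 2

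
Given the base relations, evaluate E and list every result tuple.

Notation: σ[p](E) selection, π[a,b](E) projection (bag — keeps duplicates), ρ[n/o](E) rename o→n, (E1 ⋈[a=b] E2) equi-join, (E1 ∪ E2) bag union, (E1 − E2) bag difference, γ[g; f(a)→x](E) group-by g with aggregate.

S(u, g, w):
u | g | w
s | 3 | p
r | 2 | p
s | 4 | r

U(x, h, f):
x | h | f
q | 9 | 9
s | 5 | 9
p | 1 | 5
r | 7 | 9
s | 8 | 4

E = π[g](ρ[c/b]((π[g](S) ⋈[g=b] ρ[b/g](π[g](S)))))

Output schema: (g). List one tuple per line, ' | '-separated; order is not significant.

Subexpression sizes:
  S → 3
  π[g](S) → 3
  S → 3
  π[g](S) → 3
  ρ[b/g](π[g](S)) → 3
  (π[g](S) ⋈[g=b] ρ[b/g](π[g](S))) → 3
  ρ[c/b]((π[g](S) ⋈[g=b] ρ[b/g](π[g](S)))) → 3
  π[g](ρ[c/b]((π[g](S) ⋈[g=b] ρ[b/g](π[g](S))))) → 3

== RESULT ==
g
2
3
4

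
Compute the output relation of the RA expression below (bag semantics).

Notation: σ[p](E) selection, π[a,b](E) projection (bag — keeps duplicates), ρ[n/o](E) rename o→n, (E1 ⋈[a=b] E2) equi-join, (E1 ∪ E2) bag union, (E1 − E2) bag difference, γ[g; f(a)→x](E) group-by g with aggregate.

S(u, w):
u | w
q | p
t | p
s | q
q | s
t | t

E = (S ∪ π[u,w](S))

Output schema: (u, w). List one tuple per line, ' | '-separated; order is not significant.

Row counts bottom-up:
  S → 5
  S → 5
  π[u,w](S) → 5
  (S ∪ π[u,w](S)) → 10

== RESULT ==
u | w
q | p
q | p
q | s
q | s
s | q
s | q
t | p
t | p
t | t
t | t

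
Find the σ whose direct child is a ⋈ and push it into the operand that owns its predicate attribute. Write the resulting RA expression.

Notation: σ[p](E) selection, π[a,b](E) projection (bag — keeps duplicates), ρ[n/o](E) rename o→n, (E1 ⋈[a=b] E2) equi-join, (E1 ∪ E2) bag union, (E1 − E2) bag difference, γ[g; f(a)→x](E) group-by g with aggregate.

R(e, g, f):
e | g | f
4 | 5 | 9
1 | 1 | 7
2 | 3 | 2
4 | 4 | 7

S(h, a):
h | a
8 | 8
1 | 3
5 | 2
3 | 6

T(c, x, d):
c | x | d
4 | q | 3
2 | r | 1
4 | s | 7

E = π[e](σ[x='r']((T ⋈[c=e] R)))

σ filters on x, owned by the left side.
E' = π[e]((σ[x='r'](T) ⋈[c=e] R))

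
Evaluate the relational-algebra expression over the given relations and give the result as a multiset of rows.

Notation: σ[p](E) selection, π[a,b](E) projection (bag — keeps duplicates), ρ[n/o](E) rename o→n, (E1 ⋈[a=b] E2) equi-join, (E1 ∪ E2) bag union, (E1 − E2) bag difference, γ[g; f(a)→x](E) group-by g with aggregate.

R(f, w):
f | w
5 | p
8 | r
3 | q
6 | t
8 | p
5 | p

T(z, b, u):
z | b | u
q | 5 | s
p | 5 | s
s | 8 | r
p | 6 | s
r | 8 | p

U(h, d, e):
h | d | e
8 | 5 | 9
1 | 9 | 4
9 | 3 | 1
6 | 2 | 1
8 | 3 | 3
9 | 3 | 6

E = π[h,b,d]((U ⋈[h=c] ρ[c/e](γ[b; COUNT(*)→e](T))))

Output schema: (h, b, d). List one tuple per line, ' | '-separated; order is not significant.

Row counts bottom-up:
  U → 6
  T → 5
  γ[b; COUNT(*)→e](T) → 3
  ρ[c/e](γ[b; COUNT(*)→e](T)) → 3
  (U ⋈[h=c] ρ[c/e](γ[b; COUNT(*)→e](T))) → 1
  π[h,b,d]((U ⋈[h=c] ρ[c/e](γ[b; COUNT(*)→e](T)))) → 1

== RESULT ==
h | b | d
1 | 6 | 9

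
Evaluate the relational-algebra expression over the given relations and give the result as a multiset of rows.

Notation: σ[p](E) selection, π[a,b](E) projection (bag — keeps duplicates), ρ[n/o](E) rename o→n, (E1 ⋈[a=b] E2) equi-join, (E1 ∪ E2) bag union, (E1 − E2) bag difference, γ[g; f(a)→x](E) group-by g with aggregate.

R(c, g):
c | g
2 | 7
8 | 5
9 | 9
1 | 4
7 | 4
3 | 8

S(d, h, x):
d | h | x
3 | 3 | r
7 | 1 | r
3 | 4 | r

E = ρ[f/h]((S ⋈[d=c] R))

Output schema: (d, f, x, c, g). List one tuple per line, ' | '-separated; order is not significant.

Stepwise |·|:
  S → 3
  R → 6
  (S ⋈[d=c] R) → 3
  ρ[f/h]((S ⋈[d=c] R)) → 3

== RESULT ==
d | f | x | c | g
3 | 3 | r | 3 | 8
3 | 4 | r | 3 | 8
7 | 1 | r | 7 | 4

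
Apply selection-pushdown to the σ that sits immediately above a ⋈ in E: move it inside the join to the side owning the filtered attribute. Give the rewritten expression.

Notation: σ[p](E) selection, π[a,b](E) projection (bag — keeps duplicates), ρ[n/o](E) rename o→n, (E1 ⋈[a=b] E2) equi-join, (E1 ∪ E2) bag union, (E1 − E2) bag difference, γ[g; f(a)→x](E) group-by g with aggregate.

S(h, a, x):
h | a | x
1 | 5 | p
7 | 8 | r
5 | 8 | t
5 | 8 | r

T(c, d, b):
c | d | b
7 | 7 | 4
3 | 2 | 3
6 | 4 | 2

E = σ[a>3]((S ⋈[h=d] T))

σ filters on a, owned by the left side.
E' = (σ[a>3](S) ⋈[h=d] T)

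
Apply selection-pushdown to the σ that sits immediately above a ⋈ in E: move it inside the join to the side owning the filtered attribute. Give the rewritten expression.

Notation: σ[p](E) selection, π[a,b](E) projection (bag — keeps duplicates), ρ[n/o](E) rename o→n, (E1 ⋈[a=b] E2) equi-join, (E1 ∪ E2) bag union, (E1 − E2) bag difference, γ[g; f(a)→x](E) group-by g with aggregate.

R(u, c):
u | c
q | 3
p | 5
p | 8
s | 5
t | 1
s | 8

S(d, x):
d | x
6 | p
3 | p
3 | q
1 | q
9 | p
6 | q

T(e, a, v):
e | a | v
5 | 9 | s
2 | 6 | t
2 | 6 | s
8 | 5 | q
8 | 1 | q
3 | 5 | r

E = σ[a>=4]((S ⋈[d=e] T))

σ filters on a, owned by the right side.
E' = (S ⋈[d=e] σ[a>=4](T))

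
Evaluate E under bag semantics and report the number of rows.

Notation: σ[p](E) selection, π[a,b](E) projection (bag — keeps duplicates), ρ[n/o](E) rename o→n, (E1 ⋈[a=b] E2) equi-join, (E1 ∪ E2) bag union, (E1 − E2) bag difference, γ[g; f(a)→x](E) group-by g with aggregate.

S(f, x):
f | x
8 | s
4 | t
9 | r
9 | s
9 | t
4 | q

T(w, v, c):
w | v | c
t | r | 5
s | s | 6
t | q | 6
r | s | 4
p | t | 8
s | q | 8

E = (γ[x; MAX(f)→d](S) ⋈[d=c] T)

Row counts bottom-up:
  S → 6
  γ[x; MAX(f)→d](S) → 4
  T → 6
  (γ[x; MAX(f)→d](S) ⋈[d=c] T) → 1

|E| = 1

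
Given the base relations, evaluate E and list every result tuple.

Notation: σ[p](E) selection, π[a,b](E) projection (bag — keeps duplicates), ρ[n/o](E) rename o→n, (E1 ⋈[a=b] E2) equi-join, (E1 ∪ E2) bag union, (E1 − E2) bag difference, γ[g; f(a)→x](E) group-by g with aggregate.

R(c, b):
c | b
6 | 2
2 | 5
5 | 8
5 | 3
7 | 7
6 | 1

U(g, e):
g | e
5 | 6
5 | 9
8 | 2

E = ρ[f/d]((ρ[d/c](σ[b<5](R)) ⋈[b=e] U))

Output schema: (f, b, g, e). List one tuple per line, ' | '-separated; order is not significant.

Subexpression sizes:
  R → 6
  σ[b<5](R) → 3
  ρ[d/c](σ[b<5](R)) → 3
  U → 3
  (ρ[d/c](σ[b<5](R)) ⋈[b=e] U) → 1
  ρ[f/d]((ρ[d/c](σ[b<5](R)) ⋈[b=e] U)) → 1

== RESULT ==
f | b | g | e
6 | 2 | 8 | 2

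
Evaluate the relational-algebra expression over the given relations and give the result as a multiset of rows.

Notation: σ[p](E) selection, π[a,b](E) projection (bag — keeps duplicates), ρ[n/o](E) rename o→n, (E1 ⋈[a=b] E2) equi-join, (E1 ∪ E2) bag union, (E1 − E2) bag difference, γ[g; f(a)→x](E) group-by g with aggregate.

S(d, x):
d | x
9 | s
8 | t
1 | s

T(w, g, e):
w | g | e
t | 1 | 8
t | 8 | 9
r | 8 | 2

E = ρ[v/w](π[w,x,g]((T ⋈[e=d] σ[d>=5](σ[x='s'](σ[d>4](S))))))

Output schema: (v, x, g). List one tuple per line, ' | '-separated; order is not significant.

Subexpression sizes:
  T → 3
  S → 3
  σ[d>4](S) → 2
  σ[x='s'](σ[d>4](S)) → 1
  σ[d>=5](σ[x='s'](σ[d>4](S))) → 1
  (T ⋈[e=d] σ[d>=5](σ[x='s'](σ[d>4](S)))) → 1
  π[w,x,g]((T ⋈[e=d] σ[d>=5](σ[x='s'](σ[d>4](S))))) → 1
  ρ[v/w](π[w,x,g]((T ⋈[e=d] σ[d>=5](σ[x='s'](σ[d>4](S)))))) → 1

== RESULT ==
v | x | g
t | s | 8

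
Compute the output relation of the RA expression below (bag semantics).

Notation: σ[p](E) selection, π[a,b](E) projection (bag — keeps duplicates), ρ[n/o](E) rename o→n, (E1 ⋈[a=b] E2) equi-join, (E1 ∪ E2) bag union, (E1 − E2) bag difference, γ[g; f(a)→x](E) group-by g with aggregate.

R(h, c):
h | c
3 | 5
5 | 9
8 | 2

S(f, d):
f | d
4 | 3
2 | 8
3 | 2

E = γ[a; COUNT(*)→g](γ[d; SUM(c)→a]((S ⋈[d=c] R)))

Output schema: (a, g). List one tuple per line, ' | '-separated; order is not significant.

Per-node cardinality:
  S → 3
  R → 3
  (S ⋈[d=c] R) → 1
  γ[d; SUM(c)→a]((S ⋈[d=c] R)) → 1
  γ[a; COUNT(*)→g](γ[d; SUM(c)→a]((S ⋈[d=c] R))) → 1

== RESULT ==
a | g
2 | 1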